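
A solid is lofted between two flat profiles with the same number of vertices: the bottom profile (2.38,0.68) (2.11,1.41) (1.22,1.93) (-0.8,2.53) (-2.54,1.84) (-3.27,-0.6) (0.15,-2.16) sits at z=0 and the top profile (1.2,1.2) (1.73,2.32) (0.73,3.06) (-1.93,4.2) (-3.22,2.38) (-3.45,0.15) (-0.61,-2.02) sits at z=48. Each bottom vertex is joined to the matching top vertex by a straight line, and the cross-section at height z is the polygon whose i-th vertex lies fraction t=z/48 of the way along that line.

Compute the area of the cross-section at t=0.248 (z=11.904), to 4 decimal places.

Cross-section at t=0.248: each vertex is (1-t)·p0[i] + t·p1[i].
  v1: (1-0.248)·(2.38,0.68) + 0.248·(1.2,1.2) = (2.0874,0.8090)
  v2: (1-0.248)·(2.11,1.41) + 0.248·(1.73,2.32) = (2.0158,1.6357)
  v3: (1-0.248)·(1.22,1.93) + 0.248·(0.73,3.06) = (1.0985,2.2102)
  v4: (1-0.248)·(-0.8,2.53) + 0.248·(-1.93,4.2) = (-1.0802,2.9442)
  v5: (1-0.248)·(-2.54,1.84) + 0.248·(-3.22,2.38) = (-2.7086,1.9739)
  v6: (1-0.248)·(-3.27,-0.6) + 0.248·(-3.45,0.15) = (-3.3146,-0.4140)
  v7: (1-0.248)·(0.15,-2.16) + 0.248·(-0.61,-2.02) = (-0.0385,-2.1253)
Shoelace sum Σ(x_i·y_{i+1} − x_{i+1}·y_i):
  i=1: 2.0874·1.6357 − 2.0158·0.8090 = +1.7836 (running +1.7836)
  i=2: 2.0158·2.2102 − 1.0985·1.6357 = +2.6586 (running +4.4421)
  i=3: 1.0985·2.9442 − -1.0802·2.2102 = +5.6217 (running +10.0638)
  i=4: -1.0802·1.9739 − -2.7086·2.9442 = +5.8424 (running +15.9062)
  i=5: -2.7086·-0.4140 − -3.3146·1.9739 = +7.6642 (running +23.5704)
  i=6: -3.3146·-2.1253 − -0.0385·-0.4140 = +7.0286 (running +30.5990)
  i=7: -0.0385·0.8090 − 2.0874·-2.1253 = +4.4051 (running +35.0041)
Area = |Σ|/2 = |35.0041|/2 = 17.5021

Area at t=0.248: 17.5021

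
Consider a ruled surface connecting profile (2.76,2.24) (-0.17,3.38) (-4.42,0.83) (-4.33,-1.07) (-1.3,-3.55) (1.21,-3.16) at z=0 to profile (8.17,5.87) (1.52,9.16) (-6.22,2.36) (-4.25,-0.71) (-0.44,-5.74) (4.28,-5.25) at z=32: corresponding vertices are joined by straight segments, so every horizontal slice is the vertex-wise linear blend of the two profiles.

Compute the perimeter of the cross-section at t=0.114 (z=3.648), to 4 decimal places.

Perimeter at t=0.114: 24.5173

Cross-section at t=0.114: each vertex is (1-t)·p0[i] + t·p1[i].
  v1: (1-0.114)·(2.76,2.24) + 0.114·(8.17,5.87) = (3.3767,2.6538)
  v2: (1-0.114)·(-0.17,3.38) + 0.114·(1.52,9.16) = (0.0227,4.0389)
  v3: (1-0.114)·(-4.42,0.83) + 0.114·(-6.22,2.36) = (-4.6252,1.0044)
  v4: (1-0.114)·(-4.33,-1.07) + 0.114·(-4.25,-0.71) = (-4.3209,-1.0290)
  v5: (1-0.114)·(-1.3,-3.55) + 0.114·(-0.44,-5.74) = (-1.2020,-3.7997)
  v6: (1-0.114)·(1.21,-3.16) + 0.114·(4.28,-5.25) = (1.5600,-3.3983)
Perimeter = Σ |v_{i+1} − v_i|:
  edge 1→2: √(-3.3541² + 1.3851²) = 3.6288 (running 3.6288)
  edge 2→3: √(-4.6479² + -3.0345²) = 5.5507 (running 9.1796)
  edge 3→4: √(0.3043² + -2.0334²) = 2.0560 (running 11.2356)
  edge 4→5: √(3.1189² + -2.7707²) = 4.1719 (running 15.4075)
  edge 5→6: √(2.7619² + 0.4014²) = 2.7910 (running 18.1984)
  edge 6→1: √(1.8168² + 6.0521²) = 6.3189 (running 24.5173)
Perimeter = 24.5173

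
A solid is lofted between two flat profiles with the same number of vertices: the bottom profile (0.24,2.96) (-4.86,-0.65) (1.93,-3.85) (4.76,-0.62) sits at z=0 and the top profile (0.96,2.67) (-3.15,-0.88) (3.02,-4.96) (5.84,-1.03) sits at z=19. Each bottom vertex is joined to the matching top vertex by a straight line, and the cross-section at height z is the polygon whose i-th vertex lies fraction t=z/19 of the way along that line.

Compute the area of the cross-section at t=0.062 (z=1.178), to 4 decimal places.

Cross-section at t=0.062: each vertex is (1-t)·p0[i] + t·p1[i].
  v1: (1-0.062)·(0.24,2.96) + 0.062·(0.96,2.67) = (0.2846,2.9420)
  v2: (1-0.062)·(-4.86,-0.65) + 0.062·(-3.15,-0.88) = (-4.7540,-0.6643)
  v3: (1-0.062)·(1.93,-3.85) + 0.062·(3.02,-4.96) = (1.9976,-3.9188)
  v4: (1-0.062)·(4.76,-0.62) + 0.062·(5.84,-1.03) = (4.8270,-0.6454)
Shoelace sum Σ(x_i·y_{i+1} − x_{i+1}·y_i):
  i=1: 0.2846·-0.6643 − -4.7540·2.9420 = +13.7972 (running +13.7972)
  i=2: -4.7540·-3.9188 − 1.9976·-0.6643 = +19.9569 (running +33.7541)
  i=3: 1.9976·-0.6454 − 4.8270·-3.9188 = +17.6267 (running +51.3808)
  i=4: 4.8270·2.9420 − 0.2846·-0.6454 = +14.3847 (running +65.7656)
Area = |Σ|/2 = |65.7656|/2 = 32.8828

Area at t=0.062: 32.8828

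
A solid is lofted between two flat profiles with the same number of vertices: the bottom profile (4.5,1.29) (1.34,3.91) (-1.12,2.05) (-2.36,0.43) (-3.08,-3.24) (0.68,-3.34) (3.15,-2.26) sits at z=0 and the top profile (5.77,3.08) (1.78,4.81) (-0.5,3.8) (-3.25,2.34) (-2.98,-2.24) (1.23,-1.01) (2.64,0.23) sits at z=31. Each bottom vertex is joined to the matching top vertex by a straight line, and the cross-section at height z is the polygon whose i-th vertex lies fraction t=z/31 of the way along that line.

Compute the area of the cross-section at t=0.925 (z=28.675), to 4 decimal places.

Area at t=0.925: 36.1686

Cross-section at t=0.925: each vertex is (1-t)·p0[i] + t·p1[i].
  v1: (1-0.925)·(4.5,1.29) + 0.925·(5.77,3.08) = (5.6747,2.9458)
  v2: (1-0.925)·(1.34,3.91) + 0.925·(1.78,4.81) = (1.7470,4.7425)
  v3: (1-0.925)·(-1.12,2.05) + 0.925·(-0.5,3.8) = (-0.5465,3.6688)
  v4: (1-0.925)·(-2.36,0.43) + 0.925·(-3.25,2.34) = (-3.1833,2.1967)
  v5: (1-0.925)·(-3.08,-3.24) + 0.925·(-2.98,-2.24) = (-2.9875,-2.3150)
  v6: (1-0.925)·(0.68,-3.34) + 0.925·(1.23,-1.01) = (1.1887,-1.1847)
  v7: (1-0.925)·(3.15,-2.26) + 0.925·(2.64,0.23) = (2.6783,0.0433)
Shoelace sum Σ(x_i·y_{i+1} − x_{i+1}·y_i):
  i=1: 5.6747·4.7425 − 1.7470·2.9458 = +21.7663 (running +21.7663)
  i=2: 1.7470·3.6688 − -0.5465·4.7425 = +9.0011 (running +30.7674)
  i=3: -0.5465·2.1967 − -3.1833·3.6688 = +10.4780 (running +41.2454)
  i=4: -3.1833·-2.3150 − -2.9875·2.1967 = +13.9320 (running +55.1774)
  i=5: -2.9875·-1.1847 − 1.1887·-2.3150 = +6.2914 (running +61.4688)
  i=6: 1.1887·0.0433 − 2.6783·-1.1847 = +3.2245 (running +64.6933)
  i=7: 2.6783·2.9458 − 5.6747·0.0433 = +7.6440 (running +72.3373)
Area = |Σ|/2 = |72.3373|/2 = 36.1686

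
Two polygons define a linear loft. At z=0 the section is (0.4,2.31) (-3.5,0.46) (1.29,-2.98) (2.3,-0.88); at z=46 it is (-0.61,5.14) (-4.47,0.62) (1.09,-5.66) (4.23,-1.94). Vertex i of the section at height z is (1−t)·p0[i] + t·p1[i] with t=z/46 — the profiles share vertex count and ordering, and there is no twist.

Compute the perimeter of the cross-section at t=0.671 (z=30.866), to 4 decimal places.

Cross-section at t=0.671: each vertex is (1-t)·p0[i] + t·p1[i].
  v1: (1-0.671)·(0.4,2.31) + 0.671·(-0.61,5.14) = (-0.2777,4.2089)
  v2: (1-0.671)·(-3.5,0.46) + 0.671·(-4.47,0.62) = (-4.1509,0.5674)
  v3: (1-0.671)·(1.29,-2.98) + 0.671·(1.09,-5.66) = (1.1558,-4.7783)
  v4: (1-0.671)·(2.3,-0.88) + 0.671·(4.23,-1.94) = (3.5950,-1.5913)
Perimeter = Σ |v_{i+1} − v_i|:
  edge 1→2: √(-3.8732² + -3.6416²) = 5.3162 (running 5.3162)
  edge 2→3: √(5.3067² + -5.3456²) = 7.5324 (running 12.8486)
  edge 3→4: √(2.4392² + 3.1870²) = 4.0133 (running 16.8620)
  edge 4→1: √(-3.8727² + 5.8002²) = 6.9743 (running 23.8362)
Perimeter = 23.8362

Perimeter at t=0.671: 23.8362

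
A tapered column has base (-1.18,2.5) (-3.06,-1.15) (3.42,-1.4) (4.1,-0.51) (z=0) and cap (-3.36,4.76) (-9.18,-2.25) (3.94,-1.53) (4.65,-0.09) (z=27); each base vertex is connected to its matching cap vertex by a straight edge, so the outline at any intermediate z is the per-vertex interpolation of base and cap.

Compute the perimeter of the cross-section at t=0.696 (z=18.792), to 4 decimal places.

Perimeter at t=0.696: 28.4919

Cross-section at t=0.696: each vertex is (1-t)·p0[i] + t·p1[i].
  v1: (1-0.696)·(-1.18,2.5) + 0.696·(-3.36,4.76) = (-2.6973,4.0730)
  v2: (1-0.696)·(-3.06,-1.15) + 0.696·(-9.18,-2.25) = (-7.3195,-1.9156)
  v3: (1-0.696)·(3.42,-1.4) + 0.696·(3.94,-1.53) = (3.7819,-1.4905)
  v4: (1-0.696)·(4.1,-0.51) + 0.696·(4.65,-0.09) = (4.4828,-0.2177)
Perimeter = Σ |v_{i+1} − v_i|:
  edge 1→2: √(-4.6222² + -5.9886²) = 7.5649 (running 7.5649)
  edge 2→3: √(11.1014² + 0.4251²) = 11.1096 (running 18.6745)
  edge 3→4: √(0.7009² + 1.2728²) = 1.4530 (running 20.1275)
  edge 4→1: √(-7.1801² + 4.2906²) = 8.3644 (running 28.4919)
Perimeter = 28.4919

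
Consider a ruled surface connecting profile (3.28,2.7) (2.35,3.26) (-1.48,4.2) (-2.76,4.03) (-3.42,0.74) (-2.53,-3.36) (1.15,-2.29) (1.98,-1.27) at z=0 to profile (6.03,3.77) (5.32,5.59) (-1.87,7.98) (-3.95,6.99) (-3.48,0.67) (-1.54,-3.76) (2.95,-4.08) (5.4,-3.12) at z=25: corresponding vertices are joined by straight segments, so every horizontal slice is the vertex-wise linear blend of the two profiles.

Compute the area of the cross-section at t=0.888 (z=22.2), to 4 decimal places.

Cross-section at t=0.888: each vertex is (1-t)·p0[i] + t·p1[i].
  v1: (1-0.888)·(3.28,2.7) + 0.888·(6.03,3.77) = (5.7220,3.6502)
  v2: (1-0.888)·(2.35,3.26) + 0.888·(5.32,5.59) = (4.9874,5.3290)
  v3: (1-0.888)·(-1.48,4.2) + 0.888·(-1.87,7.98) = (-1.8263,7.5566)
  v4: (1-0.888)·(-2.76,4.03) + 0.888·(-3.95,6.99) = (-3.8167,6.6585)
  v5: (1-0.888)·(-3.42,0.74) + 0.888·(-3.48,0.67) = (-3.4733,0.6778)
  v6: (1-0.888)·(-2.53,-3.36) + 0.888·(-1.54,-3.76) = (-1.6509,-3.7152)
  v7: (1-0.888)·(1.15,-2.29) + 0.888·(2.95,-4.08) = (2.7484,-3.8795)
  v8: (1-0.888)·(1.98,-1.27) + 0.888·(5.4,-3.12) = (5.0170,-2.9128)
Shoelace sum Σ(x_i·y_{i+1} − x_{i+1}·y_i):
  i=1: 5.7220·5.3290 − 4.9874·3.6502 = +12.2881 (running +12.2881)
  i=2: 4.9874·7.5566 − -1.8263·5.3290 = +47.4202 (running +59.7083)
  i=3: -1.8263·6.6585 − -3.8167·7.5566 = +16.6811 (running +76.3894)
  i=4: -3.8167·0.6778 − -3.4733·6.6585 = +20.5396 (running +96.9290)
  i=5: -3.4733·-3.7152 − -1.6509·0.6778 = +14.0230 (running +110.9520)
  i=6: -1.6509·-3.8795 − 2.7484·-3.7152 = +16.6155 (running +127.5675)
  i=7: 2.7484·-2.9128 − 5.0170·-3.8795 = +11.4579 (running +139.0253)
  i=8: 5.0170·3.6502 − 5.7220·-2.9128 = +34.9797 (running +174.0051)
Area = |Σ|/2 = |174.0051|/2 = 87.0025

Area at t=0.888: 87.0025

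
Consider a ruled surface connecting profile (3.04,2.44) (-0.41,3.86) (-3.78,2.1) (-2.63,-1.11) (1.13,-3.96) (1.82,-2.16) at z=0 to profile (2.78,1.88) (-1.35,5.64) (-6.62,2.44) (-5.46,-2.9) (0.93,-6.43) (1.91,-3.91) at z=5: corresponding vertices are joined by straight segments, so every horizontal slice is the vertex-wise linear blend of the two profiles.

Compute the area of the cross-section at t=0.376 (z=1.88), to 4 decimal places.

Cross-section at t=0.376: each vertex is (1-t)·p0[i] + t·p1[i].
  v1: (1-0.376)·(3.04,2.44) + 0.376·(2.78,1.88) = (2.9422,2.2294)
  v2: (1-0.376)·(-0.41,3.86) + 0.376·(-1.35,5.64) = (-0.7634,4.5293)
  v3: (1-0.376)·(-3.78,2.1) + 0.376·(-6.62,2.44) = (-4.8478,2.2278)
  v4: (1-0.376)·(-2.63,-1.11) + 0.376·(-5.46,-2.9) = (-3.6941,-1.7830)
  v5: (1-0.376)·(1.13,-3.96) + 0.376·(0.93,-6.43) = (1.0548,-4.8887)
  v6: (1-0.376)·(1.82,-2.16) + 0.376·(1.91,-3.91) = (1.8538,-2.8180)
Shoelace sum Σ(x_i·y_{i+1} − x_{i+1}·y_i):
  i=1: 2.9422·4.5293 − -0.7634·2.2294 = +15.0283 (running +15.0283)
  i=2: -0.7634·2.2278 − -4.8478·4.5293 = +20.2564 (running +35.2847)
  i=3: -4.8478·-1.7830 − -3.6941·2.2278 = +16.8737 (running +52.1584)
  i=4: -3.6941·-4.8887 − 1.0548·-1.7830 = +19.9401 (running +72.0985)
  i=5: 1.0548·-2.8180 − 1.8538·-4.8887 = +6.0905 (running +78.1889)
  i=6: 1.8538·2.2294 − 2.9422·-2.8180 = +12.4243 (running +90.6132)
Area = |Σ|/2 = |90.6132|/2 = 45.3066

Area at t=0.376: 45.3066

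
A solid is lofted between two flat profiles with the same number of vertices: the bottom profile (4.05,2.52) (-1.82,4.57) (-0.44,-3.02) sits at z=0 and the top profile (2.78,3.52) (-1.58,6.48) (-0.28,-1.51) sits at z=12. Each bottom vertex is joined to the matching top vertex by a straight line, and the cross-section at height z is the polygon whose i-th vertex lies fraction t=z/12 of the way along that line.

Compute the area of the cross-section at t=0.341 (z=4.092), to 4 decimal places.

Cross-section at t=0.341: each vertex is (1-t)·p0[i] + t·p1[i].
  v1: (1-0.341)·(4.05,2.52) + 0.341·(2.78,3.52) = (3.6169,2.8610)
  v2: (1-0.341)·(-1.82,4.57) + 0.341·(-1.58,6.48) = (-1.7382,5.2213)
  v3: (1-0.341)·(-0.44,-3.02) + 0.341·(-0.28,-1.51) = (-0.3854,-2.5051)
Shoelace sum Σ(x_i·y_{i+1} − x_{i+1}·y_i):
  i=1: 3.6169·5.2213 − -1.7382·2.8610 = +23.8580 (running +23.8580)
  i=2: -1.7382·-2.5051 − -0.3854·5.2213 = +6.3667 (running +30.2247)
  i=3: -0.3854·2.8610 − 3.6169·-2.5051 = +7.9580 (running +38.1827)
Area = |Σ|/2 = |38.1827|/2 = 19.0914

Area at t=0.341: 19.0914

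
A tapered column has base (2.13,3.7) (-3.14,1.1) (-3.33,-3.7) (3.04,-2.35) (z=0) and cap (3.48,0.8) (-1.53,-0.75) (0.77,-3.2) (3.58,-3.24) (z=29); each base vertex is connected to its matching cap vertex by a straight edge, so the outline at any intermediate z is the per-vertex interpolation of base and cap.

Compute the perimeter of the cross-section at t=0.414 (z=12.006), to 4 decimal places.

Cross-section at t=0.414: each vertex is (1-t)·p0[i] + t·p1[i].
  v1: (1-0.414)·(2.13,3.7) + 0.414·(3.48,0.8) = (2.6889,2.4994)
  v2: (1-0.414)·(-3.14,1.1) + 0.414·(-1.53,-0.75) = (-2.4735,0.3341)
  v3: (1-0.414)·(-3.33,-3.7) + 0.414·(0.77,-3.2) = (-1.6326,-3.4930)
  v4: (1-0.414)·(3.04,-2.35) + 0.414·(3.58,-3.24) = (3.2636,-2.7185)
Perimeter = Σ |v_{i+1} − v_i|:
  edge 1→2: √(-5.1624² + -2.1653²) = 5.5981 (running 5.5981)
  edge 2→3: √(0.8409² + -3.8271²) = 3.9184 (running 9.5165)
  edge 3→4: √(4.8962² + 0.7745²) = 4.9570 (running 14.4735)
  edge 4→1: √(-0.5747² + 5.2179²) = 5.2494 (running 19.7229)
Perimeter = 19.7229

Perimeter at t=0.414: 19.7229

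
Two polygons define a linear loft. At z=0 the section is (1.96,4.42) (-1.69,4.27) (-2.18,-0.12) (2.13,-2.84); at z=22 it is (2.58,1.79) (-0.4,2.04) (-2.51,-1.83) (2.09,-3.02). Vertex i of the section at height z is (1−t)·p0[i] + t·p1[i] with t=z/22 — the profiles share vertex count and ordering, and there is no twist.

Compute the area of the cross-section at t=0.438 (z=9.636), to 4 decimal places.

Cross-section at t=0.438: each vertex is (1-t)·p0[i] + t·p1[i].
  v1: (1-0.438)·(1.96,4.42) + 0.438·(2.58,1.79) = (2.2316,3.2681)
  v2: (1-0.438)·(-1.69,4.27) + 0.438·(-0.4,2.04) = (-1.1250,3.2933)
  v3: (1-0.438)·(-2.18,-0.12) + 0.438·(-2.51,-1.83) = (-2.3245,-0.8690)
  v4: (1-0.438)·(2.13,-2.84) + 0.438·(2.09,-3.02) = (2.1125,-2.9188)
Shoelace sum Σ(x_i·y_{i+1} − x_{i+1}·y_i):
  i=1: 2.2316·3.2933 − -1.1250·3.2681 = +11.0256 (running +11.0256)
  i=2: -1.1250·-0.8690 − -2.3245·3.2933 = +8.6329 (running +19.6585)
  i=3: -2.3245·-2.9188 − 2.1125·-0.8690 = +8.6207 (running +28.2792)
  i=4: 2.1125·3.2681 − 2.2316·-2.9188 = +13.4173 (running +41.6965)
Area = |Σ|/2 = |41.6965|/2 = 20.8482

Area at t=0.438: 20.8482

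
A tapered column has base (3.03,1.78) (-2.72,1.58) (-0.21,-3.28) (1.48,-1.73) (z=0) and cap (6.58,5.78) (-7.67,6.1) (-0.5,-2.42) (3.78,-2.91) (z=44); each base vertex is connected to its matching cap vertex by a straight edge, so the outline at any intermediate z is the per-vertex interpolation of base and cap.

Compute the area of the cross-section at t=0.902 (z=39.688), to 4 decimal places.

Area at t=0.902: 70.7073

Cross-section at t=0.902: each vertex is (1-t)·p0[i] + t·p1[i].
  v1: (1-0.902)·(3.03,1.78) + 0.902·(6.58,5.78) = (6.2321,5.3880)
  v2: (1-0.902)·(-2.72,1.58) + 0.902·(-7.67,6.1) = (-7.1849,5.6570)
  v3: (1-0.902)·(-0.21,-3.28) + 0.902·(-0.5,-2.42) = (-0.4716,-2.5043)
  v4: (1-0.902)·(1.48,-1.73) + 0.902·(3.78,-2.91) = (3.5546,-2.7944)
Shoelace sum Σ(x_i·y_{i+1} − x_{i+1}·y_i):
  i=1: 6.2321·5.6570 − -7.1849·5.3880 = +73.9675 (running +73.9675)
  i=2: -7.1849·-2.5043 − -0.4716·5.6570 = +20.6607 (running +94.6282)
  i=3: -0.4716·-2.7944 − 3.5546·-2.5043 = +10.2195 (running +104.8477)
  i=4: 3.5546·5.3880 − 6.2321·-2.7944 = +36.5669 (running +141.4146)
Area = |Σ|/2 = |141.4146|/2 = 70.7073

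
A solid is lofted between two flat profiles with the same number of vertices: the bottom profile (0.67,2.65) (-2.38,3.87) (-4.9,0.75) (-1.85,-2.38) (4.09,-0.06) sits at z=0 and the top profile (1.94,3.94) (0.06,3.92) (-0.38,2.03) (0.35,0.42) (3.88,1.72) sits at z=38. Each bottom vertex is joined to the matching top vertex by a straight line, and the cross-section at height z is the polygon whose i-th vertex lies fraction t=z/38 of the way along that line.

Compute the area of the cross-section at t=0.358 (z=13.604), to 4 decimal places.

Area at t=0.358: 21.2831

Cross-section at t=0.358: each vertex is (1-t)·p0[i] + t·p1[i].
  v1: (1-0.358)·(0.67,2.65) + 0.358·(1.94,3.94) = (1.1247,3.1118)
  v2: (1-0.358)·(-2.38,3.87) + 0.358·(0.06,3.92) = (-1.5065,3.8879)
  v3: (1-0.358)·(-4.9,0.75) + 0.358·(-0.38,2.03) = (-3.2818,1.2082)
  v4: (1-0.358)·(-1.85,-2.38) + 0.358·(0.35,0.42) = (-1.0624,-1.3776)
  v5: (1-0.358)·(4.09,-0.06) + 0.358·(3.88,1.72) = (4.0148,0.5772)
Shoelace sum Σ(x_i·y_{i+1} − x_{i+1}·y_i):
  i=1: 1.1247·3.8879 − -1.5065·3.1118 = +9.0605 (running +9.0605)
  i=2: -1.5065·1.2082 − -3.2818·3.8879 = +10.9393 (running +19.9997)
  i=3: -3.2818·-1.3776 − -1.0624·1.2082 = +5.8047 (running +25.8044)
  i=4: -1.0624·0.5772 − 4.0148·-1.3776 = +4.9176 (running +30.7220)
  i=5: 4.0148·3.1118 − 1.1247·0.5772 = +11.8442 (running +42.5662)
Area = |Σ|/2 = |42.5662|/2 = 21.2831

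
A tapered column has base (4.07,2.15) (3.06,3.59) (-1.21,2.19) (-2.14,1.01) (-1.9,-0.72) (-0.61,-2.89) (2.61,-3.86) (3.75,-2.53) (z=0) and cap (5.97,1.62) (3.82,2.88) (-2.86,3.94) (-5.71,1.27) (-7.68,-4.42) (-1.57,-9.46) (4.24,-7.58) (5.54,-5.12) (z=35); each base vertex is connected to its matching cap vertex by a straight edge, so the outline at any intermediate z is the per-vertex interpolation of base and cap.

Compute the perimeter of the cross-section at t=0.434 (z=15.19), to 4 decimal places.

Cross-section at t=0.434: each vertex is (1-t)·p0[i] + t·p1[i].
  v1: (1-0.434)·(4.07,2.15) + 0.434·(5.97,1.62) = (4.8946,1.9200)
  v2: (1-0.434)·(3.06,3.59) + 0.434·(3.82,2.88) = (3.3898,3.2819)
  v3: (1-0.434)·(-1.21,2.19) + 0.434·(-2.86,3.94) = (-1.9261,2.9495)
  v4: (1-0.434)·(-2.14,1.01) + 0.434·(-5.71,1.27) = (-3.6894,1.1228)
  v5: (1-0.434)·(-1.9,-0.72) + 0.434·(-7.68,-4.42) = (-4.4085,-2.3258)
  v6: (1-0.434)·(-0.61,-2.89) + 0.434·(-1.57,-9.46) = (-1.0266,-5.7414)
  v7: (1-0.434)·(2.61,-3.86) + 0.434·(4.24,-7.58) = (3.3174,-5.4745)
  v8: (1-0.434)·(3.75,-2.53) + 0.434·(5.54,-5.12) = (4.5269,-3.6541)
Perimeter = Σ |v_{i+1} − v_i|:
  edge 1→2: √(-1.5048² + 1.3619²) = 2.0295 (running 2.0295)
  edge 2→3: √(-5.3159² + -0.3324²) = 5.3263 (running 7.3559)
  edge 3→4: √(-1.7633² + -1.8267²) = 2.5389 (running 9.8947)
  edge 4→5: √(-0.7191² + -3.4486²) = 3.5228 (running 13.4175)
  edge 5→6: √(3.3819² + -3.4156²) = 4.8066 (running 18.2241)
  edge 6→7: √(4.3441² + 0.2669²) = 4.3523 (running 22.5764)
  edge 7→8: √(1.2094² + 1.8204²) = 2.1856 (running 24.7619)
  edge 8→1: √(0.3677² + 5.5740²) = 5.5862 (running 30.3481)
Perimeter = 30.3481

Perimeter at t=0.434: 30.3481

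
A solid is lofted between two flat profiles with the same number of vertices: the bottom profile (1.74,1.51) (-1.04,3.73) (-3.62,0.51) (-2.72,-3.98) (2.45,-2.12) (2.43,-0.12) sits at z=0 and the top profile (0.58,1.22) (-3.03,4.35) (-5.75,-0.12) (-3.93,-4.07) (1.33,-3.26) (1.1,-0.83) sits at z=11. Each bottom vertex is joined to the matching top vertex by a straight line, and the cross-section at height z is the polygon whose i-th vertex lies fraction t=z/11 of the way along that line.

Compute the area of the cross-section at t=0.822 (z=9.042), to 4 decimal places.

Area at t=0.822: 37.0461

Cross-section at t=0.822: each vertex is (1-t)·p0[i] + t·p1[i].
  v1: (1-0.822)·(1.74,1.51) + 0.822·(0.58,1.22) = (0.7865,1.2716)
  v2: (1-0.822)·(-1.04,3.73) + 0.822·(-3.03,4.35) = (-2.6758,4.2396)
  v3: (1-0.822)·(-3.62,0.51) + 0.822·(-5.75,-0.12) = (-5.3709,-0.0079)
  v4: (1-0.822)·(-2.72,-3.98) + 0.822·(-3.93,-4.07) = (-3.7146,-4.0540)
  v5: (1-0.822)·(2.45,-2.12) + 0.822·(1.33,-3.26) = (1.5294,-3.0571)
  v6: (1-0.822)·(2.43,-0.12) + 0.822·(1.1,-0.83) = (1.3367,-0.7036)
Shoelace sum Σ(x_i·y_{i+1} − x_{i+1}·y_i):
  i=1: 0.7865·4.2396 − -2.6758·1.2716 = +6.7370 (running +6.7370)
  i=2: -2.6758·-0.0079 − -5.3709·4.2396 = +22.7915 (running +29.5285)
  i=3: -5.3709·-4.0540 − -3.7146·-0.0079 = +21.7442 (running +51.2727)
  i=4: -3.7146·-3.0571 − 1.5294·-4.0540 = +17.5559 (running +68.8286)
  i=5: 1.5294·-0.7036 − 1.3367·-3.0571 = +3.0104 (running +71.8390)
  i=6: 1.3367·1.2716 − 0.7865·-0.7036 = +2.2532 (running +74.0922)
Area = |Σ|/2 = |74.0922|/2 = 37.0461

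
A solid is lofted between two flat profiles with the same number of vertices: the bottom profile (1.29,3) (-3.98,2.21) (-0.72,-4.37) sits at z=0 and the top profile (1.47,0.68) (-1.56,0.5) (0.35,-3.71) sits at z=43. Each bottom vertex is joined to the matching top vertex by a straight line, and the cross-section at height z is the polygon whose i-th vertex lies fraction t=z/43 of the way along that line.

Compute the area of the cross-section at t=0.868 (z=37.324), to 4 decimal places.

Cross-section at t=0.868: each vertex is (1-t)·p0[i] + t·p1[i].
  v1: (1-0.868)·(1.29,3) + 0.868·(1.47,0.68) = (1.4462,0.9862)
  v2: (1-0.868)·(-3.98,2.21) + 0.868·(-1.56,0.5) = (-1.8794,0.7257)
  v3: (1-0.868)·(-0.72,-4.37) + 0.868·(0.35,-3.71) = (0.2088,-3.7971)
Shoelace sum Σ(x_i·y_{i+1} − x_{i+1}·y_i):
  i=1: 1.4462·0.7257 − -1.8794·0.9862 = +2.9031 (running +2.9031)
  i=2: -1.8794·-3.7971 − 0.2088·0.7257 = +6.9850 (running +9.8881)
  i=3: 0.2088·0.9862 − 1.4462·-3.7971 = +5.6974 (running +15.5855)
Area = |Σ|/2 = |15.5855|/2 = 7.7928

Area at t=0.868: 7.7928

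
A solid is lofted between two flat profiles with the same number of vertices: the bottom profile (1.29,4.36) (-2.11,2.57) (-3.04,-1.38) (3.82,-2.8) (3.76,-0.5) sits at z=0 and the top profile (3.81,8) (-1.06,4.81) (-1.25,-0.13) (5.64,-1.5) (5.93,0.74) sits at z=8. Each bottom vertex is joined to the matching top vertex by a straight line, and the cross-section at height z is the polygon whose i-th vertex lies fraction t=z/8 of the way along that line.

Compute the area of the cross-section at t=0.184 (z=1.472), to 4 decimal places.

Cross-section at t=0.184: each vertex is (1-t)·p0[i] + t·p1[i].
  v1: (1-0.184)·(1.29,4.36) + 0.184·(3.81,8) = (1.7537,5.0298)
  v2: (1-0.184)·(-2.11,2.57) + 0.184·(-1.06,4.81) = (-1.9168,2.9822)
  v3: (1-0.184)·(-3.04,-1.38) + 0.184·(-1.25,-0.13) = (-2.7106,-1.1500)
  v4: (1-0.184)·(3.82,-2.8) + 0.184·(5.64,-1.5) = (4.1549,-2.5608)
  v5: (1-0.184)·(3.76,-0.5) + 0.184·(5.93,0.74) = (4.1593,-0.2718)
Shoelace sum Σ(x_i·y_{i+1} − x_{i+1}·y_i):
  i=1: 1.7537·2.9822 − -1.9168·5.0298 = +14.8708 (running +14.8708)
  i=2: -1.9168·-1.1500 − -2.7106·2.9822 = +10.2879 (running +25.1587)
  i=3: -2.7106·-2.5608 − 4.1549·-1.1500 = +11.7195 (running +36.8782)
  i=4: 4.1549·-0.2718 − 4.1593·-2.5608 = +9.5216 (running +46.3998)
  i=5: 4.1593·5.0298 − 1.7537·-0.2718 = +21.3969 (running +67.7967)
Area = |Σ|/2 = |67.7967|/2 = 33.8984

Area at t=0.184: 33.8984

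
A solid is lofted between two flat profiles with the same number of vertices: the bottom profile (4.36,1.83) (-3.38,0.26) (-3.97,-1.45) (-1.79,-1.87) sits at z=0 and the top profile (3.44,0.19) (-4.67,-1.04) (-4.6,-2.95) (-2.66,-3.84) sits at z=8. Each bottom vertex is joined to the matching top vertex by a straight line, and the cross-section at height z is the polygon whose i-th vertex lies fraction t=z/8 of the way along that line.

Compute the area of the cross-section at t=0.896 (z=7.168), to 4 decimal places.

Area at t=0.896: 14.1185

Cross-section at t=0.896: each vertex is (1-t)·p0[i] + t·p1[i].
  v1: (1-0.896)·(4.36,1.83) + 0.896·(3.44,0.19) = (3.5357,0.3606)
  v2: (1-0.896)·(-3.38,0.26) + 0.896·(-4.67,-1.04) = (-4.5358,-0.9048)
  v3: (1-0.896)·(-3.97,-1.45) + 0.896·(-4.6,-2.95) = (-4.5345,-2.7940)
  v4: (1-0.896)·(-1.79,-1.87) + 0.896·(-2.66,-3.84) = (-2.5695,-3.6351)
Shoelace sum Σ(x_i·y_{i+1} − x_{i+1}·y_i):
  i=1: 3.5357·-0.9048 − -4.5358·0.3606 = -1.5636 (running -1.5636)
  i=2: -4.5358·-2.7940 − -4.5345·-0.9048 = +8.5703 (running +7.0067)
  i=3: -4.5345·-3.6351 − -2.5695·-2.7940 = +9.3041 (running +16.3108)
  i=4: -2.5695·0.3606 − 3.5357·-3.6351 = +11.9262 (running +28.2370)
Area = |Σ|/2 = |28.2370|/2 = 14.1185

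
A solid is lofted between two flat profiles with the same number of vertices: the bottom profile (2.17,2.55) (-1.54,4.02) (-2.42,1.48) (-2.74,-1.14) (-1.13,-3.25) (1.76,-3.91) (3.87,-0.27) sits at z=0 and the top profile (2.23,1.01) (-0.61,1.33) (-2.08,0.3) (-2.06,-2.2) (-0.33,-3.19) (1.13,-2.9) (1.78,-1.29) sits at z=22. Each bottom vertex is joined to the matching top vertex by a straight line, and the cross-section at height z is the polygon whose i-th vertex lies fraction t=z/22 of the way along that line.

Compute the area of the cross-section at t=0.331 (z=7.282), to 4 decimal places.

Area at t=0.331: 27.3009

Cross-section at t=0.331: each vertex is (1-t)·p0[i] + t·p1[i].
  v1: (1-0.331)·(2.17,2.55) + 0.331·(2.23,1.01) = (2.1899,2.0403)
  v2: (1-0.331)·(-1.54,4.02) + 0.331·(-0.61,1.33) = (-1.2322,3.1296)
  v3: (1-0.331)·(-2.42,1.48) + 0.331·(-2.08,0.3) = (-2.3075,1.0894)
  v4: (1-0.331)·(-2.74,-1.14) + 0.331·(-2.06,-2.2) = (-2.5149,-1.4909)
  v5: (1-0.331)·(-1.13,-3.25) + 0.331·(-0.33,-3.19) = (-0.8652,-3.2301)
  v6: (1-0.331)·(1.76,-3.91) + 0.331·(1.13,-2.9) = (1.5515,-3.5757)
  v7: (1-0.331)·(3.87,-0.27) + 0.331·(1.78,-1.29) = (3.1782,-0.6076)
Shoelace sum Σ(x_i·y_{i+1} − x_{i+1}·y_i):
  i=1: 2.1899·3.1296 − -1.2322·2.0403 = +9.3674 (running +9.3674)
  i=2: -1.2322·1.0894 − -2.3075·3.1296 = +5.8791 (running +15.2465)
  i=3: -2.3075·-1.4909 − -2.5149·1.0894 = +6.1799 (running +21.4264)
  i=4: -2.5149·-3.2301 − -0.8652·-1.4909 = +6.8337 (running +28.2600)
  i=5: -0.8652·-3.5757 − 1.5515·-3.2301 = +8.1052 (running +36.3652)
  i=6: 1.5515·-0.6076 − 3.1782·-3.5757 = +10.4216 (running +46.7868)
  i=7: 3.1782·2.0403 − 2.1899·-0.6076 = +7.8150 (running +54.6017)
Area = |Σ|/2 = |54.6017|/2 = 27.3009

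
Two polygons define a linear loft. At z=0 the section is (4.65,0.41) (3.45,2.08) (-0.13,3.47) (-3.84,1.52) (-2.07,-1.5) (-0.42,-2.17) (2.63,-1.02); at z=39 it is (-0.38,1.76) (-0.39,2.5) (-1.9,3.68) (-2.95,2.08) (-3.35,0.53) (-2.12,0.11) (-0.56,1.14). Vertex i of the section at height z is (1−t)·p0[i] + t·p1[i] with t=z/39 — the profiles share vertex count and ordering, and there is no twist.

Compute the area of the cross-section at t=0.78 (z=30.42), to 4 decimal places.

Cross-section at t=0.78: each vertex is (1-t)·p0[i] + t·p1[i].
  v1: (1-0.78)·(4.65,0.41) + 0.78·(-0.38,1.76) = (0.7266,1.4630)
  v2: (1-0.78)·(3.45,2.08) + 0.78·(-0.39,2.5) = (0.4548,2.4076)
  v3: (1-0.78)·(-0.13,3.47) + 0.78·(-1.9,3.68) = (-1.5106,3.6338)
  v4: (1-0.78)·(-3.84,1.52) + 0.78·(-2.95,2.08) = (-3.1458,1.9568)
  v5: (1-0.78)·(-2.07,-1.5) + 0.78·(-3.35,0.53) = (-3.0684,0.0834)
  v6: (1-0.78)·(-0.42,-2.17) + 0.78·(-2.12,0.11) = (-1.7460,-0.3916)
  v7: (1-0.78)·(2.63,-1.02) + 0.78·(-0.56,1.14) = (0.1418,0.6648)
Shoelace sum Σ(x_i·y_{i+1} − x_{i+1}·y_i):
  i=1: 0.7266·2.4076 − 0.4548·1.4630 = +1.0840 (running +1.0840)
  i=2: 0.4548·3.6338 − -1.5106·2.4076 = +5.2896 (running +6.3736)
  i=3: -1.5106·1.9568 − -3.1458·3.6338 = +8.4753 (running +14.8488)
  i=4: -3.1458·0.0834 − -3.0684·1.9568 = +5.7419 (running +20.5907)
  i=5: -3.0684·-0.3916 − -1.7460·0.0834 = +1.3472 (running +21.9379)
  i=6: -1.7460·0.6648 − 0.1418·-0.3916 = -1.1052 (running +20.8327)
  i=7: 0.1418·1.4630 − 0.7266·0.6648 = -0.2756 (running +20.5571)
Area = |Σ|/2 = |20.5571|/2 = 10.2786

Area at t=0.78: 10.2786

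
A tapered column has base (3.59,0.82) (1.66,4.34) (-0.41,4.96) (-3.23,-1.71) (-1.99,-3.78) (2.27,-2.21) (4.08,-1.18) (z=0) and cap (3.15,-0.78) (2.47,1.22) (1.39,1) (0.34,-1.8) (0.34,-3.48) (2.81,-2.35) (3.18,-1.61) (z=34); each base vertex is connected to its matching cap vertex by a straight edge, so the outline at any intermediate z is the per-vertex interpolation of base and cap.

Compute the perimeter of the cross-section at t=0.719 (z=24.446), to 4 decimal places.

Perimeter at t=0.719: 15.5280

Cross-section at t=0.719: each vertex is (1-t)·p0[i] + t·p1[i].
  v1: (1-0.719)·(3.59,0.82) + 0.719·(3.15,-0.78) = (3.2736,-0.3304)
  v2: (1-0.719)·(1.66,4.34) + 0.719·(2.47,1.22) = (2.2424,2.0967)
  v3: (1-0.719)·(-0.41,4.96) + 0.719·(1.39,1) = (0.8842,2.1128)
  v4: (1-0.719)·(-3.23,-1.71) + 0.719·(0.34,-1.8) = (-0.6632,-1.7747)
  v5: (1-0.719)·(-1.99,-3.78) + 0.719·(0.34,-3.48) = (-0.3147,-3.5643)
  v6: (1-0.719)·(2.27,-2.21) + 0.719·(2.81,-2.35) = (2.6583,-2.3107)
  v7: (1-0.719)·(4.08,-1.18) + 0.719·(3.18,-1.61) = (3.4329,-1.4892)
Perimeter = Σ |v_{i+1} − v_i|:
  edge 1→2: √(-1.0313² + 2.4271²) = 2.6371 (running 2.6371)
  edge 2→3: √(-1.3582² + 0.0160²) = 1.3583 (running 3.9954)
  edge 3→4: √(-1.5474² + -3.8875²) = 4.1841 (running 8.1795)
  edge 4→5: √(0.3484² + -1.7896²) = 1.8232 (running 10.0027)
  edge 5→6: √(2.9730² + 1.2536²) = 3.2265 (running 13.2292)
  edge 6→7: √(0.7746² + 0.8215²) = 1.1291 (running 14.3583)
  edge 7→1: √(-0.1593² + 1.1588²) = 1.1697 (running 15.5280)
Perimeter = 15.5280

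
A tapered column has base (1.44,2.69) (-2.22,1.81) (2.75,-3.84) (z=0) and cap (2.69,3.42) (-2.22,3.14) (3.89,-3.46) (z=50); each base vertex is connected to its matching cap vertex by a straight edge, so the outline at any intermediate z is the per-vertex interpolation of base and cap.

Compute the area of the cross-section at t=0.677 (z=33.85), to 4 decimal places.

Cross-section at t=0.677: each vertex is (1-t)·p0[i] + t·p1[i].
  v1: (1-0.677)·(1.44,2.69) + 0.677·(2.69,3.42) = (2.2862,3.1842)
  v2: (1-0.677)·(-2.22,1.81) + 0.677·(-2.22,3.14) = (-2.2200,2.7104)
  v3: (1-0.677)·(2.75,-3.84) + 0.677·(3.89,-3.46) = (3.5218,-3.5827)
Shoelace sum Σ(x_i·y_{i+1} − x_{i+1}·y_i):
  i=1: 2.2862·2.7104 − -2.2200·3.1842 = +13.2656 (running +13.2656)
  i=2: -2.2200·-3.5827 − 3.5218·2.7104 = -1.5918 (running +11.6738)
  i=3: 3.5218·3.1842 − 2.2862·-3.5827 = +19.4051 (running +31.0790)
Area = |Σ|/2 = |31.0790|/2 = 15.5395

Area at t=0.677: 15.5395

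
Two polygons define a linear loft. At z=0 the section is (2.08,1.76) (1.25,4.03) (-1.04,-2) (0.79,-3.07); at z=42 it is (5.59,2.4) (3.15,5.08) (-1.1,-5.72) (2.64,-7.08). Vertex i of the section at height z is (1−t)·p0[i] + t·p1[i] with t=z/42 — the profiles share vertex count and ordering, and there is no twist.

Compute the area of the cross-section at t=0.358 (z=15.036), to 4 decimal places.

Cross-section at t=0.358: each vertex is (1-t)·p0[i] + t·p1[i].
  v1: (1-0.358)·(2.08,1.76) + 0.358·(5.59,2.4) = (3.3366,1.9891)
  v2: (1-0.358)·(1.25,4.03) + 0.358·(3.15,5.08) = (1.9302,4.4059)
  v3: (1-0.358)·(-1.04,-2) + 0.358·(-1.1,-5.72) = (-1.0615,-3.3318)
  v4: (1-0.358)·(0.79,-3.07) + 0.358·(2.64,-7.08) = (1.4523,-4.5056)
Shoelace sum Σ(x_i·y_{i+1} − x_{i+1}·y_i):
  i=1: 3.3366·4.4059 − 1.9302·1.9891 = +10.8612 (running +10.8612)
  i=2: 1.9302·-3.3318 − -1.0615·4.4059 = -1.7542 (running +9.1070)
  i=3: -1.0615·-4.5056 − 1.4523·-3.3318 = +9.6213 (running +18.7283)
  i=4: 1.4523·1.9891 − 3.3366·-4.5056 = +17.9220 (running +36.6504)
Area = |Σ|/2 = |36.6504|/2 = 18.3252

Area at t=0.358: 18.3252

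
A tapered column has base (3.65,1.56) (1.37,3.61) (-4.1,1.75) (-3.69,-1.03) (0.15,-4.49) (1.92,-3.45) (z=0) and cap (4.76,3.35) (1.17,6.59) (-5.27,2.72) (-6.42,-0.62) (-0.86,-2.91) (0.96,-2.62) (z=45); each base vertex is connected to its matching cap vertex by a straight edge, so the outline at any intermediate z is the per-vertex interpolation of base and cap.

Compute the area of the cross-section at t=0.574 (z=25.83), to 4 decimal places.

Area at t=0.574: 52.3657

Cross-section at t=0.574: each vertex is (1-t)·p0[i] + t·p1[i].
  v1: (1-0.574)·(3.65,1.56) + 0.574·(4.76,3.35) = (4.2871,2.5875)
  v2: (1-0.574)·(1.37,3.61) + 0.574·(1.17,6.59) = (1.2552,5.3205)
  v3: (1-0.574)·(-4.1,1.75) + 0.574·(-5.27,2.72) = (-4.7716,2.3068)
  v4: (1-0.574)·(-3.69,-1.03) + 0.574·(-6.42,-0.62) = (-5.2570,-0.7947)
  v5: (1-0.574)·(0.15,-4.49) + 0.574·(-0.86,-2.91) = (-0.4297,-3.5831)
  v6: (1-0.574)·(1.92,-3.45) + 0.574·(0.96,-2.62) = (1.3690,-2.9736)
Shoelace sum Σ(x_i·y_{i+1} − x_{i+1}·y_i):
  i=1: 4.2871·5.3205 − 1.2552·2.5875 = +19.5620 (running +19.5620)
  i=2: 1.2552·2.3068 − -4.7716·5.3205 = +28.2828 (running +47.8448)
  i=3: -4.7716·-0.7947 − -5.2570·2.3068 = +15.9186 (running +63.7634)
  i=4: -5.2570·-3.5831 − -0.4297·-0.7947 = +18.4948 (running +82.2582)
  i=5: -0.4297·-2.9736 − 1.3690·-3.5831 = +6.1830 (running +88.4411)
  i=6: 1.3690·2.5875 − 4.2871·-2.9736 = +16.2903 (running +104.7314)
Area = |Σ|/2 = |104.7314|/2 = 52.3657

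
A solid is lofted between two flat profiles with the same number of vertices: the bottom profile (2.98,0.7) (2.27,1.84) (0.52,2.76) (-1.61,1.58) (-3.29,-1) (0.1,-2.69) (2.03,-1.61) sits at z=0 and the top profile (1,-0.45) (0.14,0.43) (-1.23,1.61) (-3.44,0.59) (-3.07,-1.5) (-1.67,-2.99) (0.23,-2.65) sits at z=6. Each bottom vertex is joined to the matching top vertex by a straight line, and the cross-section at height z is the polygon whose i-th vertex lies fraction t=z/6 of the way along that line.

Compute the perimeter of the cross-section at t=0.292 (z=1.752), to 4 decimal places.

Perimeter at t=0.292: 16.1246

Cross-section at t=0.292: each vertex is (1-t)·p0[i] + t·p1[i].
  v1: (1-0.292)·(2.98,0.7) + 0.292·(1,-0.45) = (2.4018,0.3642)
  v2: (1-0.292)·(2.27,1.84) + 0.292·(0.14,0.43) = (1.6480,1.4283)
  v3: (1-0.292)·(0.52,2.76) + 0.292·(-1.23,1.61) = (0.0090,2.4242)
  v4: (1-0.292)·(-1.61,1.58) + 0.292·(-3.44,0.59) = (-2.1444,1.2909)
  v5: (1-0.292)·(-3.29,-1) + 0.292·(-3.07,-1.5) = (-3.2258,-1.1460)
  v6: (1-0.292)·(0.1,-2.69) + 0.292·(-1.67,-2.99) = (-0.4168,-2.7776)
  v7: (1-0.292)·(2.03,-1.61) + 0.292·(0.23,-2.65) = (1.5044,-1.9137)
Perimeter = Σ |v_{i+1} − v_i|:
  edge 1→2: √(-0.7538² + 1.0641²) = 1.3040 (running 1.3040)
  edge 2→3: √(-1.6390² + 0.9959²) = 1.9179 (running 3.2219)
  edge 3→4: √(-2.1534² + -1.1333²) = 2.4334 (running 5.6553)
  edge 4→5: √(-1.0814² + -2.4369²) = 2.6661 (running 8.3214)
  edge 5→6: √(2.8089² + -1.6316²) = 3.2484 (running 11.5698)
  edge 6→7: √(1.9212² + 0.8639²) = 2.1065 (running 13.6763)
  edge 7→1: √(0.8974² + 2.2779²) = 2.4483 (running 16.1246)
Perimeter = 16.1246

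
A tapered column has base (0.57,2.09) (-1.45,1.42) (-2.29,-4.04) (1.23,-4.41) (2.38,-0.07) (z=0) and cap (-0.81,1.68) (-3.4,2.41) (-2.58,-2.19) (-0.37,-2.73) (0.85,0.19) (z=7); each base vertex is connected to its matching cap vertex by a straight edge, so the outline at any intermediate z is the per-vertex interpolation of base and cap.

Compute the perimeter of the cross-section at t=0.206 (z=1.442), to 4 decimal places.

Perimeter at t=0.206: 17.6577

Cross-section at t=0.206: each vertex is (1-t)·p0[i] + t·p1[i].
  v1: (1-0.206)·(0.57,2.09) + 0.206·(-0.81,1.68) = (0.2857,2.0055)
  v2: (1-0.206)·(-1.45,1.42) + 0.206·(-3.4,2.41) = (-1.8517,1.6239)
  v3: (1-0.206)·(-2.29,-4.04) + 0.206·(-2.58,-2.19) = (-2.3497,-3.6589)
  v4: (1-0.206)·(1.23,-4.41) + 0.206·(-0.37,-2.73) = (0.9004,-4.0639)
  v5: (1-0.206)·(2.38,-0.07) + 0.206·(0.85,0.19) = (2.0648,-0.0164)
Perimeter = Σ |v_{i+1} − v_i|:
  edge 1→2: √(-2.1374² + -0.3816²) = 2.1712 (running 2.1712)
  edge 2→3: √(-0.4980² + -5.2828²) = 5.3063 (running 7.4775)
  edge 3→4: √(3.2501² + -0.4050²) = 3.2753 (running 10.7528)
  edge 4→5: √(1.1644² + 4.0475²) = 4.2116 (running 14.9644)
  edge 5→1: √(-1.7791² + 2.0220²) = 2.6933 (running 17.6577)
Perimeter = 17.6577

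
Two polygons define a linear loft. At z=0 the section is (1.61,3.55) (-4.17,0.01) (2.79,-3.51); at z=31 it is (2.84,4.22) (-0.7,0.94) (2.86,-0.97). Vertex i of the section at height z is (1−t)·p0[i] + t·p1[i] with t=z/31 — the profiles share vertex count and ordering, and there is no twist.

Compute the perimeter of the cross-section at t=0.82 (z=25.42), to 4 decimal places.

Perimeter at t=0.82: 15.4069

Cross-section at t=0.82: each vertex is (1-t)·p0[i] + t·p1[i].
  v1: (1-0.82)·(1.61,3.55) + 0.82·(2.84,4.22) = (2.6186,4.0994)
  v2: (1-0.82)·(-4.17,0.01) + 0.82·(-0.7,0.94) = (-1.3246,0.7726)
  v3: (1-0.82)·(2.79,-3.51) + 0.82·(2.86,-0.97) = (2.8474,-1.4272)
Perimeter = Σ |v_{i+1} − v_i|:
  edge 1→2: √(-3.9432² + -3.3268²) = 5.1591 (running 5.1591)
  edge 2→3: √(4.1720² + -2.1998²) = 4.7164 (running 9.8755)
  edge 3→1: √(-0.2288² + 5.5266²) = 5.5313 (running 15.4069)
Perimeter = 15.4069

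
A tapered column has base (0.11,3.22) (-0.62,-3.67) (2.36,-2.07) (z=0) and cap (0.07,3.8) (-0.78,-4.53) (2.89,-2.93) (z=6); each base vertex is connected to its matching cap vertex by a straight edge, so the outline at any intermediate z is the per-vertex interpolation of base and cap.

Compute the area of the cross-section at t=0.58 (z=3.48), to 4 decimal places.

Cross-section at t=0.58: each vertex is (1-t)·p0[i] + t·p1[i].
  v1: (1-0.58)·(0.11,3.22) + 0.58·(0.07,3.8) = (0.0868,3.5564)
  v2: (1-0.58)·(-0.62,-3.67) + 0.58·(-0.78,-4.53) = (-0.7128,-4.1688)
  v3: (1-0.58)·(2.36,-2.07) + 0.58·(2.89,-2.93) = (2.6674,-2.5688)
Shoelace sum Σ(x_i·y_{i+1} − x_{i+1}·y_i):
  i=1: 0.0868·-4.1688 − -0.7128·3.5564 = +2.1732 (running +2.1732)
  i=2: -0.7128·-2.5688 − 2.6674·-4.1688 = +12.9509 (running +15.1240)
  i=3: 2.6674·3.5564 − 0.0868·-2.5688 = +9.7093 (running +24.8334)
Area = |Σ|/2 = |24.8334|/2 = 12.4167

Area at t=0.58: 12.4167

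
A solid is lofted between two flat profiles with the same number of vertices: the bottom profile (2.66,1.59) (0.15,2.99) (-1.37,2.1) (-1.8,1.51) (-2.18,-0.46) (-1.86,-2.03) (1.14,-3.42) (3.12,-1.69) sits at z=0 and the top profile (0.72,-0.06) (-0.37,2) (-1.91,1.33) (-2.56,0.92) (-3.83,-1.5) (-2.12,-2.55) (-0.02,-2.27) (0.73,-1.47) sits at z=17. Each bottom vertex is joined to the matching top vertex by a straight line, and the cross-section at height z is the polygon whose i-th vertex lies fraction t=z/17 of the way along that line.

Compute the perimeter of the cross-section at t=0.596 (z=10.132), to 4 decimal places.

Perimeter at t=0.596: 15.4000

Cross-section at t=0.596: each vertex is (1-t)·p0[i] + t·p1[i].
  v1: (1-0.596)·(2.66,1.59) + 0.596·(0.72,-0.06) = (1.5038,0.6066)
  v2: (1-0.596)·(0.15,2.99) + 0.596·(-0.37,2) = (-0.1599,2.4000)
  v3: (1-0.596)·(-1.37,2.1) + 0.596·(-1.91,1.33) = (-1.6918,1.6411)
  v4: (1-0.596)·(-1.8,1.51) + 0.596·(-2.56,0.92) = (-2.2530,1.1584)
  v5: (1-0.596)·(-2.18,-0.46) + 0.596·(-3.83,-1.5) = (-3.1634,-1.0798)
  v6: (1-0.596)·(-1.86,-2.03) + 0.596·(-2.12,-2.55) = (-2.0150,-2.3399)
  v7: (1-0.596)·(1.14,-3.42) + 0.596·(-0.02,-2.27) = (0.4486,-2.7346)
  v8: (1-0.596)·(3.12,-1.69) + 0.596·(0.73,-1.47) = (1.6956,-1.5589)
Perimeter = Σ |v_{i+1} − v_i|:
  edge 1→2: √(-1.6637² + 1.7934²) = 2.4462 (running 2.4462)
  edge 2→3: √(-1.5319² + -0.7589²) = 1.7096 (running 4.1558)
  edge 3→4: √(-0.5611² + -0.4827²) = 0.7402 (running 4.8960)
  edge 4→5: √(-0.9104² + -2.2382²) = 2.4163 (running 7.3123)
  edge 5→6: √(1.1484² + -1.2601²) = 1.7049 (running 9.0172)
  edge 6→7: √(2.4636² + -0.3947²) = 2.4950 (running 11.5122)
  edge 7→8: √(1.2469² + 1.1757²) = 1.7138 (running 13.2260)
  edge 8→1: √(-0.1918² + 2.1655²) = 2.1740 (running 15.4000)
Perimeter = 15.4000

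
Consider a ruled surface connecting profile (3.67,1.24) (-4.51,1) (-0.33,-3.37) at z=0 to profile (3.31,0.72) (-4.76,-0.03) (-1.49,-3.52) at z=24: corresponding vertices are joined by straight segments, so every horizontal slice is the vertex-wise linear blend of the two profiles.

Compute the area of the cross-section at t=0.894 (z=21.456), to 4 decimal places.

Area at t=0.894: 15.6509

Cross-section at t=0.894: each vertex is (1-t)·p0[i] + t·p1[i].
  v1: (1-0.894)·(3.67,1.24) + 0.894·(3.31,0.72) = (3.3482,0.7751)
  v2: (1-0.894)·(-4.51,1) + 0.894·(-4.76,-0.03) = (-4.7335,0.0792)
  v3: (1-0.894)·(-0.33,-3.37) + 0.894·(-1.49,-3.52) = (-1.3670,-3.5041)
Shoelace sum Σ(x_i·y_{i+1} − x_{i+1}·y_i):
  i=1: 3.3482·0.0792 − -4.7335·0.7751 = +3.9341 (running +3.9341)
  i=2: -4.7335·-3.5041 − -1.3670·0.0792 = +16.6949 (running +20.6290)
  i=3: -1.3670·0.7751 − 3.3482·-3.5041 = +10.6727 (running +31.3017)
Area = |Σ|/2 = |31.3017|/2 = 15.6509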